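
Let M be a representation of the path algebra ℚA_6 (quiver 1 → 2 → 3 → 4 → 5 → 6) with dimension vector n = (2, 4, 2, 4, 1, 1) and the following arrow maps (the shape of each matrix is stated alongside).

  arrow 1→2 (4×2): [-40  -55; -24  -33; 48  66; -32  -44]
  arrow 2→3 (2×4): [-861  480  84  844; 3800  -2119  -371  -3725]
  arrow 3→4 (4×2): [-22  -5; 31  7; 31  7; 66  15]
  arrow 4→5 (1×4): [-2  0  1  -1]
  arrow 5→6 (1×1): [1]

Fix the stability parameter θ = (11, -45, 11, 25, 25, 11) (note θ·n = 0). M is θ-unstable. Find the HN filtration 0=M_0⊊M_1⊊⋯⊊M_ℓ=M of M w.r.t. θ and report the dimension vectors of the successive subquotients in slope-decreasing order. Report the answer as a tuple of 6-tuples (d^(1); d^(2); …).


Via rank(M_{q-1}∘⋯∘M_p): M ≅ I[1,1], I[1,6], I[2,2]^2, I[2,4], I[4,4]^2.
μ_θ-semistable layers: μ^(1)=25; μ^(2)=61/3; μ^(3)=11; μ^(4)=-17; μ^(5)=-45

((0, 0, 0, 3, 0, 0); (0, 0, 0, 1, 1, 1); (1, 0, 2, 0, 0, 0); (1, 1, 0, 0, 0, 0); (0, 3, 0, 0, 0, 0))


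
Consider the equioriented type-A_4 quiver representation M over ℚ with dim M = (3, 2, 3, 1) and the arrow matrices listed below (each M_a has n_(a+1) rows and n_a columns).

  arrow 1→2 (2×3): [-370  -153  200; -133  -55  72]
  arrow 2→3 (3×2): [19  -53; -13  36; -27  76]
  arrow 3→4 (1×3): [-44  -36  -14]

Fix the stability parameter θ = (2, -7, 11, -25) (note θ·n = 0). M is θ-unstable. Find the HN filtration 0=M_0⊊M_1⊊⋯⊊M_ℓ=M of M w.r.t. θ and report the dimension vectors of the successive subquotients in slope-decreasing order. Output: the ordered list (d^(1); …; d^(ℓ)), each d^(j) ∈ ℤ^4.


Via rank(M_{q-1}∘⋯∘M_p): M ≅ I[1,1], I[1,3], I[1,4], I[3,3].
μ_θ-semistable layers: μ^(1)=11; μ^(2)=2; μ^(3)=-5/2; μ^(4)=-19/4

((0, 0, 2, 0); (1, 0, 0, 0); (1, 1, 0, 0); (1, 1, 1, 1))


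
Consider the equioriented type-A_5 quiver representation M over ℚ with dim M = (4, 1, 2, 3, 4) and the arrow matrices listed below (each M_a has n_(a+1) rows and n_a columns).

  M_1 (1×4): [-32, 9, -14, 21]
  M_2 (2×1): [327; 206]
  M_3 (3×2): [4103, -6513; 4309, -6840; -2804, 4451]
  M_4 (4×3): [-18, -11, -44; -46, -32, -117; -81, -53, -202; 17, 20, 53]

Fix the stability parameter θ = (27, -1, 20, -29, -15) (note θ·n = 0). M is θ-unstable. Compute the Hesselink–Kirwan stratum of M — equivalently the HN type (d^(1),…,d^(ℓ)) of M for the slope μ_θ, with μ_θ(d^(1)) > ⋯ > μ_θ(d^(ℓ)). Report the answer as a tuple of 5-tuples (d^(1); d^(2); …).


Interval decomposition of M: I[1,1]^3, I[1,5], I[3,5], I[4,5], I[5,5].
HN type (ℓ=5): μ^(1)=27; μ^(2)=2/5; μ^(3)=-8; μ^(4)=-15; μ^(5)=-29

((3, 0, 0, 0, 0); (1, 1, 1, 1, 1); (0, 0, 1, 1, 1); (0, 0, 0, 0, 2); (0, 0, 0, 1, 0))


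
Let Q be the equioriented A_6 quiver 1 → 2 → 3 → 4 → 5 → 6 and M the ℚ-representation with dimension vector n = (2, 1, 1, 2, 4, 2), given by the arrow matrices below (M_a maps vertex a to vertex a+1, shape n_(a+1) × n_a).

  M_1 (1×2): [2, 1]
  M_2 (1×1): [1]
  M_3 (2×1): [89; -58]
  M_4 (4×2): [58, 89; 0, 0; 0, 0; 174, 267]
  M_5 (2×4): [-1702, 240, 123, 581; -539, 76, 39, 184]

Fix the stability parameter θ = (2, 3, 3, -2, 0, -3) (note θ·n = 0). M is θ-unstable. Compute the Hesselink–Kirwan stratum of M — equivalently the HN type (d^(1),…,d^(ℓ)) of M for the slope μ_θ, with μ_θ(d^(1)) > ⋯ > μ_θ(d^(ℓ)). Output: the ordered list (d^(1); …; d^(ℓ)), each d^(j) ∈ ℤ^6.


Via rank(M_{q-1}∘⋯∘M_p): M ≅ I[1,1], I[1,4], I[4,6], I[5,5]^2, I[5,6].
μ_θ-semistable layers: μ^(1)=2; μ^(2)=3/2; μ^(3)=0; μ^(4)=-3/2; μ^(5)=-2

((1, 0, 0, 0, 0, 0); (1, 1, 1, 1, 0, 0); (0, 0, 0, 0, 2, 0); (0, 0, 0, 0, 2, 2); (0, 0, 0, 1, 0, 0))


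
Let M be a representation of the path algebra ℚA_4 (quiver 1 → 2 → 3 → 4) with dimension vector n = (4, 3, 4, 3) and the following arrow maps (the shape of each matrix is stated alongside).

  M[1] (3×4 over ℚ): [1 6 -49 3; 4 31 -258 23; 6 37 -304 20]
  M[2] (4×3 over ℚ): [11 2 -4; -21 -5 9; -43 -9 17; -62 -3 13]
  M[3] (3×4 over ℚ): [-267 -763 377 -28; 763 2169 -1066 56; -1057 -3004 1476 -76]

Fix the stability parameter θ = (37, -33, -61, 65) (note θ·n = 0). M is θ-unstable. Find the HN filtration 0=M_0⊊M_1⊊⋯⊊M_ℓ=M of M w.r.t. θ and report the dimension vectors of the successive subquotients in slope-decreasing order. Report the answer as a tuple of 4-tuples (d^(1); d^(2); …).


Via rank(M_{q-1}∘⋯∘M_p): M ≅ I[1,1], I[1,2], I[1,4]^2, I[3,3], I[3,4].
μ_θ-semistable layers: μ^(1)=65; μ^(2)=37; μ^(3)=2; μ^(4)=-19; μ^(5)=-61

((0, 0, 0, 3); (1, 0, 0, 0); (1, 1, 0, 0); (2, 2, 2, 0); (0, 0, 2, 0))


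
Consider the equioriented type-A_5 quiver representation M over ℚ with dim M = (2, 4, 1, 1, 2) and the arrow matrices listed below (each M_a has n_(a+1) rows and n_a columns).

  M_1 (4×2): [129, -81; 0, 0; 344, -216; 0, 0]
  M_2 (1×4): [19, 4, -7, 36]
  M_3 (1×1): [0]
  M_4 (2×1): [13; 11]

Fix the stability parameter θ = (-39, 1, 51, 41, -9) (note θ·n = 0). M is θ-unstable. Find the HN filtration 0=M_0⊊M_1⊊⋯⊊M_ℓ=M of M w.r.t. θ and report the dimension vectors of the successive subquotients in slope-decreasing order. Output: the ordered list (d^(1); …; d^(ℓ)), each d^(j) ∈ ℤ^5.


Interval decomposition of M: I[1,1], I[1,3], I[2,2]^3, I[4,5], I[5,5].
HN type (ℓ=5): μ^(1)=51; μ^(2)=16; μ^(3)=1; μ^(4)=-9; μ^(5)=-39

((0, 0, 1, 0, 0); (0, 0, 0, 1, 1); (0, 4, 0, 0, 0); (0, 0, 0, 0, 1); (2, 0, 0, 0, 0))


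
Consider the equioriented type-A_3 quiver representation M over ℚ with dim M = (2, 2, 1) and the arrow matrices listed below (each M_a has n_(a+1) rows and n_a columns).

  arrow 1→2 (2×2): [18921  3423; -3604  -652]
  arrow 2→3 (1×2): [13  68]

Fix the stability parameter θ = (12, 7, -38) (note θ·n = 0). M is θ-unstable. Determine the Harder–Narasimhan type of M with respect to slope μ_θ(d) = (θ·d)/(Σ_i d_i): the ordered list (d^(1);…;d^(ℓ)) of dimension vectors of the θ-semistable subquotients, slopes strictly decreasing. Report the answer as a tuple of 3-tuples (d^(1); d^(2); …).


Via rank(M_{q-1}∘⋯∘M_p): M ≅ I[1,1], I[1,3], I[2,2].
μ_θ-semistable layers: μ^(1)=12; μ^(2)=7; μ^(3)=-19/3

((1, 0, 0); (0, 1, 0); (1, 1, 1))


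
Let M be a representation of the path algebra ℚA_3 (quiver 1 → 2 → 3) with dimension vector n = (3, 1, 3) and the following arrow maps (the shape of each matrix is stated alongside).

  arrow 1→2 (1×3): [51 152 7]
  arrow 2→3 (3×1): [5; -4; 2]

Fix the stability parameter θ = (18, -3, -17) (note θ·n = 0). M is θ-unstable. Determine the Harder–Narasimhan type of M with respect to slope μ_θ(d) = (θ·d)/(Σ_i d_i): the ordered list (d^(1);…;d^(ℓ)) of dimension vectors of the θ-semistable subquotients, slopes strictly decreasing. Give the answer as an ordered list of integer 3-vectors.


Interval decomposition of M: I[1,1]^2, I[1,3], I[3,3]^2.
HN type (ℓ=3): μ^(1)=18; μ^(2)=-2/3; μ^(3)=-17

((2, 0, 0); (1, 1, 1); (0, 0, 2))


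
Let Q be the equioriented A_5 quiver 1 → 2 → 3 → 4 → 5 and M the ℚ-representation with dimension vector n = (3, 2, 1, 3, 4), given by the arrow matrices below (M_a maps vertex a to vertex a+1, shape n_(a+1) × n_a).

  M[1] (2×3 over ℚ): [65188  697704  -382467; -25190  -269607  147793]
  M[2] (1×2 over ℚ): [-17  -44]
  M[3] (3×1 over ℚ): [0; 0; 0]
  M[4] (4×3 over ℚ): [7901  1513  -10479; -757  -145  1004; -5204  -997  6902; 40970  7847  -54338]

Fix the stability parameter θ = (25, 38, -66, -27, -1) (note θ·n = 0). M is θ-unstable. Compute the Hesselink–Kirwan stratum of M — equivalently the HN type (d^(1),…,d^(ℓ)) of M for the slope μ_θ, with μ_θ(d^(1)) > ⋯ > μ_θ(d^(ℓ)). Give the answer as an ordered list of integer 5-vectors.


Barcode: M ≅ I[1,1], I[1,2], I[1,3], I[4,5]^3, I[5,5]. HN layers by μ_θ (4 steps, strictly decreasing):
  μ^(1)=38; μ^(2)=25; μ^(3)=-1; μ^(4)=-27

((0, 1, 0, 0, 0); (2, 0, 0, 0, 0); (1, 1, 1, 0, 4); (0, 0, 0, 3, 0))


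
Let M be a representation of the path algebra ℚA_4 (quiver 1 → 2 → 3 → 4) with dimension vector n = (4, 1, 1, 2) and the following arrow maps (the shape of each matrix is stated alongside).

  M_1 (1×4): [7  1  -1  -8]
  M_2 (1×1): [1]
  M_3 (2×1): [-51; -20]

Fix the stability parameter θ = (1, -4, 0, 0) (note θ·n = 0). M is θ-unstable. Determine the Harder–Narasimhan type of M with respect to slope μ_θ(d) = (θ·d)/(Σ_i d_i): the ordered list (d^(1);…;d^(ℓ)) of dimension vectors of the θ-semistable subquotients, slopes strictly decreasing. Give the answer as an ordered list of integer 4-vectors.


Interval decomposition of M: I[1,1]^3, I[1,4], I[4,4].
HN type (ℓ=3): μ^(1)=1; μ^(2)=0; μ^(3)=-3/2

((3, 0, 0, 0); (0, 0, 1, 2); (1, 1, 0, 0))


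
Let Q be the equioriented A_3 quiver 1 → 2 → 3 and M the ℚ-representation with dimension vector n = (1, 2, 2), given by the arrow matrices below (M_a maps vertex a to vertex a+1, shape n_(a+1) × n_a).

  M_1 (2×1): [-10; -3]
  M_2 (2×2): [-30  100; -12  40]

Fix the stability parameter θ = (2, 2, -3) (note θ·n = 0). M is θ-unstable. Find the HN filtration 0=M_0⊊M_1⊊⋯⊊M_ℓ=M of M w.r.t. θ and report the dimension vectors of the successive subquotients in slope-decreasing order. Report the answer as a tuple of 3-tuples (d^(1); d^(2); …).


Interval decomposition of M: I[1,2], I[2,3], I[3,3].
HN type (ℓ=3): μ^(1)=2; μ^(2)=-1/2; μ^(3)=-3

((1, 1, 0); (0, 1, 1); (0, 0, 1))


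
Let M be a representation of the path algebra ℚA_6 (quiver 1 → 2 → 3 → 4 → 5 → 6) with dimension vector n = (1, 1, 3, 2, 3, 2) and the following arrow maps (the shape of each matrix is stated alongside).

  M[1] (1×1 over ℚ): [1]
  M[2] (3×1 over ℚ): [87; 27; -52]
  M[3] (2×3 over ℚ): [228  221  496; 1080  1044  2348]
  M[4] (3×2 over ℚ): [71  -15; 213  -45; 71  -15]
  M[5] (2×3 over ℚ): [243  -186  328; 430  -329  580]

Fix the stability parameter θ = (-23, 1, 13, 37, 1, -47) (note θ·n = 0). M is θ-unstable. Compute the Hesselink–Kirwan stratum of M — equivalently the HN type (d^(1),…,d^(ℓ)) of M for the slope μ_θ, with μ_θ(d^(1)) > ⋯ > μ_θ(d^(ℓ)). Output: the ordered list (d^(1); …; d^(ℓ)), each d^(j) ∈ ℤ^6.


Interval decomposition of M: I[1,6], I[3,3], I[3,4], I[5,5], I[5,6].
HN type (ℓ=4): μ^(1)=37; μ^(2)=13; μ^(3)=1; μ^(4)=-23

((0, 0, 0, 1, 0, 0); (0, 0, 2, 0, 0, 0); (0, 1, 1, 1, 2, 1); (1, 0, 0, 0, 1, 1))


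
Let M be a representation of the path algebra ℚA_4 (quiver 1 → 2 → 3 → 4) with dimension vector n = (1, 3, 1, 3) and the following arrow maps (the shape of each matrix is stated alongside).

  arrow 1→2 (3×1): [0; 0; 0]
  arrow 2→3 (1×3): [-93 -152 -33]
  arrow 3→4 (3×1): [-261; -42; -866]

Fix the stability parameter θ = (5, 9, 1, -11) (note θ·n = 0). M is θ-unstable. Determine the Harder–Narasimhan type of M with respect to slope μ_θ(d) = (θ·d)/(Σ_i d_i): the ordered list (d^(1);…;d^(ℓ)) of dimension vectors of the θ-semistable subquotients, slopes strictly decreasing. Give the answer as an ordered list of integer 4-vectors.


Interval decomposition of M: I[1,1], I[2,2]^2, I[2,4], I[4,4]^2.
HN type (ℓ=4): μ^(1)=9; μ^(2)=5; μ^(3)=-1/3; μ^(4)=-11

((0, 2, 0, 0); (1, 0, 0, 0); (0, 1, 1, 1); (0, 0, 0, 2))


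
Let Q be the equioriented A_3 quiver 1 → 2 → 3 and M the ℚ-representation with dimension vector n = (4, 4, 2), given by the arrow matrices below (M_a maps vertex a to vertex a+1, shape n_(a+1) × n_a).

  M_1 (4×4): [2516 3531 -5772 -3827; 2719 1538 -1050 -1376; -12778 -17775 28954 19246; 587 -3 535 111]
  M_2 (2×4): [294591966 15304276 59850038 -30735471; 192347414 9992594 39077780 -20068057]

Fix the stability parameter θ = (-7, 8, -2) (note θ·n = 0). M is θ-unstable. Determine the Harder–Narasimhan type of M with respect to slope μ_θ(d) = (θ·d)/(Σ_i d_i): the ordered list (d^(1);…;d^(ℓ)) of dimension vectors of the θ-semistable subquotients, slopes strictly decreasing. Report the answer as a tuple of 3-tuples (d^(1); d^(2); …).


Via rank(M_{q-1}∘⋯∘M_p): M ≅ I[1,2]^2, I[1,3]^2.
μ_θ-semistable layers: μ^(1)=8; μ^(2)=3; μ^(3)=-7

((0, 2, 0); (0, 2, 2); (4, 0, 0))


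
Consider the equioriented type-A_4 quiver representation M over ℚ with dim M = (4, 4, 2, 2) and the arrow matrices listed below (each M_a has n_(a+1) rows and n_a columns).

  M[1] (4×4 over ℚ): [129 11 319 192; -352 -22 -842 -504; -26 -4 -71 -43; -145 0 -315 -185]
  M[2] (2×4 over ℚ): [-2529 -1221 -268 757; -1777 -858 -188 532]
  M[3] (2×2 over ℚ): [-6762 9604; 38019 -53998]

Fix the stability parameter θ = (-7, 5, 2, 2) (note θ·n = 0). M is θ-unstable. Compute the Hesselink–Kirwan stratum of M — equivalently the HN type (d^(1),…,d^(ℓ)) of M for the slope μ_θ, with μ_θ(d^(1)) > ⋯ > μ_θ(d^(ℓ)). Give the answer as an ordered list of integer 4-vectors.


Via rank(M_{q-1}∘⋯∘M_p): M ≅ I[1,1], I[1,2], I[1,3], I[1,4], I[2,2], I[4,4].
μ_θ-semistable layers: μ^(1)=5; μ^(2)=7/2; μ^(3)=3; μ^(4)=2; μ^(5)=-7

((0, 2, 0, 0); (0, 1, 1, 0); (0, 1, 1, 1); (0, 0, 0, 1); (4, 0, 0, 0))


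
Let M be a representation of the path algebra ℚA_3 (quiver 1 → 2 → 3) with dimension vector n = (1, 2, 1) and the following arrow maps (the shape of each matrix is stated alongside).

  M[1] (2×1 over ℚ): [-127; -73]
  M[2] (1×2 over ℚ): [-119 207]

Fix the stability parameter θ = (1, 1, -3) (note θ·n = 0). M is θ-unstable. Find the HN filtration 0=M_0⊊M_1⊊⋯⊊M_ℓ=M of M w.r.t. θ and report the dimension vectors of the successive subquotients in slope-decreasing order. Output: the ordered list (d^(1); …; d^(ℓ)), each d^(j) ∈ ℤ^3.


Via rank(M_{q-1}∘⋯∘M_p): M ≅ I[1,3], I[2,2].
μ_θ-semistable layers: μ^(1)=1; μ^(2)=-1/3

((0, 1, 0); (1, 1, 1))


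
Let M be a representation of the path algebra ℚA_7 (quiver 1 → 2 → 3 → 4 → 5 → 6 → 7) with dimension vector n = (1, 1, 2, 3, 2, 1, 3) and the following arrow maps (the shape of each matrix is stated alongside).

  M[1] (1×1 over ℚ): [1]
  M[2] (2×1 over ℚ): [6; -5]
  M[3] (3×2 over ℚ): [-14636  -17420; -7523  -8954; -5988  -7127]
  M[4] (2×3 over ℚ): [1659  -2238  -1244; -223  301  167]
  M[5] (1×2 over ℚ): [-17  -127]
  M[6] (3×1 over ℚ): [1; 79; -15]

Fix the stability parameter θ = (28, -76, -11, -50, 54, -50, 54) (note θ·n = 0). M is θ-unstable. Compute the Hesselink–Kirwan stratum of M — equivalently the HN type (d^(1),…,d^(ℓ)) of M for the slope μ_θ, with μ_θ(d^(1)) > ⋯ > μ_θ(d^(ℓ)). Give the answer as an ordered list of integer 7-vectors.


Barcode: M ≅ I[1,7], I[3,5], I[4,4], I[7,7]^2. HN layers by μ_θ (5 steps, strictly decreasing):
  μ^(1)=54; μ^(2)=2; μ^(3)=-109/4; μ^(4)=-61/2; μ^(5)=-50

((0, 0, 0, 0, 1, 0, 3); (0, 0, 0, 0, 1, 1, 0); (1, 1, 1, 1, 0, 0, 0); (0, 0, 1, 1, 0, 0, 0); (0, 0, 0, 1, 0, 0, 0))


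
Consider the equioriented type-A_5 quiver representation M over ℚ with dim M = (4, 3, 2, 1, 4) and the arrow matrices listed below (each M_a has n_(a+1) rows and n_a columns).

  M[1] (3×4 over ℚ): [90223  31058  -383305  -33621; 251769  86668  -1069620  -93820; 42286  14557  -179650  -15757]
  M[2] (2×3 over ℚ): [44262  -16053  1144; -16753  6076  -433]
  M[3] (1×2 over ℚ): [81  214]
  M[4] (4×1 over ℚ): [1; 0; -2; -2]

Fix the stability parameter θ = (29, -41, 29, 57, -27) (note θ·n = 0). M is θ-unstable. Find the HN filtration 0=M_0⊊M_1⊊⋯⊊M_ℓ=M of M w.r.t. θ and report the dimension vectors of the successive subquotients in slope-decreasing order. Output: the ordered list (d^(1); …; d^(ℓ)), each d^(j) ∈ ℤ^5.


Interval decomposition of M: I[1,1], I[1,2], I[1,3], I[1,5], I[5,5]^3.
HN type (ℓ=4): μ^(1)=29; μ^(2)=59/3; μ^(3)=-6; μ^(4)=-27

((1, 0, 1, 0, 0); (0, 0, 1, 1, 1); (3, 3, 0, 0, 0); (0, 0, 0, 0, 3))


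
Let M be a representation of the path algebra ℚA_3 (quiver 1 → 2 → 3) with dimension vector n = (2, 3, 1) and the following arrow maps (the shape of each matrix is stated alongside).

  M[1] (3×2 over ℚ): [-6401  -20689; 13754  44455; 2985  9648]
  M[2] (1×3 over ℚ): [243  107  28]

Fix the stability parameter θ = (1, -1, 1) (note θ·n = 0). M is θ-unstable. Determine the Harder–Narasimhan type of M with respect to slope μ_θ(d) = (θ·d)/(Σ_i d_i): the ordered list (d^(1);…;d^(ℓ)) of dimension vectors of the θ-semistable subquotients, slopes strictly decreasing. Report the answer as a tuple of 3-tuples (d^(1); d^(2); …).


Via rank(M_{q-1}∘⋯∘M_p): M ≅ I[1,2], I[1,3], I[2,2].
μ_θ-semistable layers: μ^(1)=1; μ^(2)=0; μ^(3)=-1

((0, 0, 1); (2, 2, 0); (0, 1, 0))


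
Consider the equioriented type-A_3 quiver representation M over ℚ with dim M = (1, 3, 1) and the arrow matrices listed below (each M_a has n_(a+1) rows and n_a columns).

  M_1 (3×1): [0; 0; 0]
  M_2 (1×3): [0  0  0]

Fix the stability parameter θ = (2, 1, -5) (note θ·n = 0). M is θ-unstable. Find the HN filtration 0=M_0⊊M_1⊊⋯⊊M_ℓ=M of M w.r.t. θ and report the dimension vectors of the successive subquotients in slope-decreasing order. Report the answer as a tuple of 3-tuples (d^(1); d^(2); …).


Interval decomposition of M: I[1,1], I[2,2]^3, I[3,3].
HN type (ℓ=3): μ^(1)=2; μ^(2)=1; μ^(3)=-5

((1, 0, 0); (0, 3, 0); (0, 0, 1))


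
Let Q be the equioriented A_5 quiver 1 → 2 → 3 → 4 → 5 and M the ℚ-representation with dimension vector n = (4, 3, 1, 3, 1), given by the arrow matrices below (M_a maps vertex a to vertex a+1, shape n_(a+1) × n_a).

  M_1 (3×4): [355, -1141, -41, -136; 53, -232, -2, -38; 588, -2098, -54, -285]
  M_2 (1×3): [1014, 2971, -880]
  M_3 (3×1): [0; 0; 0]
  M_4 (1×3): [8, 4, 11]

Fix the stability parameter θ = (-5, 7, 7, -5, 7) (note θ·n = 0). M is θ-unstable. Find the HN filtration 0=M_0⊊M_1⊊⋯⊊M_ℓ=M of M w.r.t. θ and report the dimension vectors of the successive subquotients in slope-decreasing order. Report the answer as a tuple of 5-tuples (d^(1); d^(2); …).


Interval decomposition of M: I[1,1], I[1,2]^2, I[1,3], I[4,4]^2, I[4,5].
HN type (ℓ=2): μ^(1)=7; μ^(2)=-5

((0, 3, 1, 0, 1); (4, 0, 0, 3, 0))


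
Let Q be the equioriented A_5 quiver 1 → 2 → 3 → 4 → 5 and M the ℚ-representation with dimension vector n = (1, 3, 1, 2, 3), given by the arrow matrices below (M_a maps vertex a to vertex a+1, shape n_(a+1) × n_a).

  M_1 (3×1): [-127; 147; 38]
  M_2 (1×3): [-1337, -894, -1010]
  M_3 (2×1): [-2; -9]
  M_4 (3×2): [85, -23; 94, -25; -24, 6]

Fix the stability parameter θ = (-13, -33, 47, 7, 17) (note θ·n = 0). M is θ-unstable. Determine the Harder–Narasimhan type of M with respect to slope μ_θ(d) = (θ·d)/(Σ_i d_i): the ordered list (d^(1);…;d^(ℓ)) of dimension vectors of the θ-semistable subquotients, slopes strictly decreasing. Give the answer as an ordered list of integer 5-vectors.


Interval decomposition of M: I[1,5], I[2,2]^2, I[4,5], I[5,5].
HN type (ℓ=5): μ^(1)=71/3; μ^(2)=17; μ^(3)=7; μ^(4)=-23; μ^(5)=-33

((0, 0, 1, 1, 1); (0, 0, 0, 0, 2); (0, 0, 0, 1, 0); (1, 1, 0, 0, 0); (0, 2, 0, 0, 0))


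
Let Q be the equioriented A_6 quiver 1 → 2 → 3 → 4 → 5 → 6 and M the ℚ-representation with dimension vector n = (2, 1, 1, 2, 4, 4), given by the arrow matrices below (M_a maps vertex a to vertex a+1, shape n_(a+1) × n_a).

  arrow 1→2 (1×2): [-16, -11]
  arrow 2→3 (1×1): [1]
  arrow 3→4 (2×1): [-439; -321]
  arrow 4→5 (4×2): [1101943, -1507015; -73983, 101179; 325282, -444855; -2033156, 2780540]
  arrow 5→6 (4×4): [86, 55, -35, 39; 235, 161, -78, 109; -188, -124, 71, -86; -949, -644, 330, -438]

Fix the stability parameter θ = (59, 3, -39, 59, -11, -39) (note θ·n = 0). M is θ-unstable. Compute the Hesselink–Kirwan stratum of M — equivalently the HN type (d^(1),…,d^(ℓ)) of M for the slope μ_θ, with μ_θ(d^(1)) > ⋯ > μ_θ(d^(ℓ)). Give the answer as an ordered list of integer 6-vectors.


Via rank(M_{q-1}∘⋯∘M_p): M ≅ I[1,1], I[1,6], I[4,6], I[5,5], I[5,6], I[6,6].
μ_θ-semistable layers: μ^(1)=59; μ^(2)=16/3; μ^(3)=3; μ^(4)=-11; μ^(5)=-25; μ^(6)=-39

((1, 0, 0, 0, 0, 0); (1, 1, 1, 1, 1, 1); (0, 0, 0, 1, 1, 1); (0, 0, 0, 0, 1, 0); (0, 0, 0, 0, 1, 1); (0, 0, 0, 0, 0, 1))


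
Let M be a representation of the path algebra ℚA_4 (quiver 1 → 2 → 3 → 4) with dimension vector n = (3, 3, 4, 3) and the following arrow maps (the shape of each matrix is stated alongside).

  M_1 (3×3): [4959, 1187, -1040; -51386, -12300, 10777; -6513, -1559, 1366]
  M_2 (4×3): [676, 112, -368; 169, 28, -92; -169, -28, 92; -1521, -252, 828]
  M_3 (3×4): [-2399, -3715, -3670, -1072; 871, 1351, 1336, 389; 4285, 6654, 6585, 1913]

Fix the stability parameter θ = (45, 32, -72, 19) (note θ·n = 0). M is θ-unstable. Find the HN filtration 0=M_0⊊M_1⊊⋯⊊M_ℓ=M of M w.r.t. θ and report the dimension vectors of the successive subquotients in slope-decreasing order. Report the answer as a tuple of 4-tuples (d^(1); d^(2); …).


Barcode: M ≅ I[1,2]^2, I[1,4], I[3,3], I[3,4]^2. HN layers by μ_θ (4 steps, strictly decreasing):
  μ^(1)=77/2; μ^(2)=19; μ^(3)=5/3; μ^(4)=-72

((2, 2, 0, 0); (0, 0, 0, 3); (1, 1, 1, 0); (0, 0, 3, 0))


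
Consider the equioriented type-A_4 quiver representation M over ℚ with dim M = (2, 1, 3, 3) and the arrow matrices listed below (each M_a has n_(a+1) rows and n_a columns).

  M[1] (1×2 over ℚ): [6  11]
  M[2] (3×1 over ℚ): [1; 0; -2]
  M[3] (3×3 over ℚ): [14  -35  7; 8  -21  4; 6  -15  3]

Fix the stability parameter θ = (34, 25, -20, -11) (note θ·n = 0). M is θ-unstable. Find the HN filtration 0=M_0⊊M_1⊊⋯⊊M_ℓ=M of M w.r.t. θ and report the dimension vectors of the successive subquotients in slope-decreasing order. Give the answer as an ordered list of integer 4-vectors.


Barcode: M ≅ I[1,1], I[1,3], I[3,4]^2, I[4,4]. HN layers by μ_θ (4 steps, strictly decreasing):
  μ^(1)=34; μ^(2)=13; μ^(3)=-11; μ^(4)=-20

((1, 0, 0, 0); (1, 1, 1, 0); (0, 0, 0, 3); (0, 0, 2, 0))


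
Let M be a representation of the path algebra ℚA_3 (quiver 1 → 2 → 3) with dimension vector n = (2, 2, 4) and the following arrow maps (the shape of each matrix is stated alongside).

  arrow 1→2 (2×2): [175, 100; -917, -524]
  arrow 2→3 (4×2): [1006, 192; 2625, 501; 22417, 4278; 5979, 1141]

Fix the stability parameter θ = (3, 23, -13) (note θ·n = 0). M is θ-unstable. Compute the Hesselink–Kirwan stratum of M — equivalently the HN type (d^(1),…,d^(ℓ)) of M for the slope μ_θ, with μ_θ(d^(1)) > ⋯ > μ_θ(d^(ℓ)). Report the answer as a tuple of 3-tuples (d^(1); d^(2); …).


Via rank(M_{q-1}∘⋯∘M_p): M ≅ I[1,1], I[1,3], I[2,3], I[3,3]^2.
μ_θ-semistable layers: μ^(1)=5; μ^(2)=3; μ^(3)=-13

((0, 2, 2); (2, 0, 0); (0, 0, 2))


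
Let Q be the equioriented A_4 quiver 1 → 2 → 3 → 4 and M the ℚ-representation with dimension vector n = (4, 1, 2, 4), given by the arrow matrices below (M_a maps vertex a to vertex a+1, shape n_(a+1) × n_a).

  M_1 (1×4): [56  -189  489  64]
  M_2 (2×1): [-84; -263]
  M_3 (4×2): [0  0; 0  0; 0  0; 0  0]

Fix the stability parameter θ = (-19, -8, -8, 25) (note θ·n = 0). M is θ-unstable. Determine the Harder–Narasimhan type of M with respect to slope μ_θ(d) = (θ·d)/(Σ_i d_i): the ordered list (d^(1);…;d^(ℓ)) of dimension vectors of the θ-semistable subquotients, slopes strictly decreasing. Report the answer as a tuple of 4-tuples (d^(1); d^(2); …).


Via rank(M_{q-1}∘⋯∘M_p): M ≅ I[1,1]^3, I[1,3], I[3,3], I[4,4]^4.
μ_θ-semistable layers: μ^(1)=25; μ^(2)=-8; μ^(3)=-19

((0, 0, 0, 4); (0, 1, 2, 0); (4, 0, 0, 0))


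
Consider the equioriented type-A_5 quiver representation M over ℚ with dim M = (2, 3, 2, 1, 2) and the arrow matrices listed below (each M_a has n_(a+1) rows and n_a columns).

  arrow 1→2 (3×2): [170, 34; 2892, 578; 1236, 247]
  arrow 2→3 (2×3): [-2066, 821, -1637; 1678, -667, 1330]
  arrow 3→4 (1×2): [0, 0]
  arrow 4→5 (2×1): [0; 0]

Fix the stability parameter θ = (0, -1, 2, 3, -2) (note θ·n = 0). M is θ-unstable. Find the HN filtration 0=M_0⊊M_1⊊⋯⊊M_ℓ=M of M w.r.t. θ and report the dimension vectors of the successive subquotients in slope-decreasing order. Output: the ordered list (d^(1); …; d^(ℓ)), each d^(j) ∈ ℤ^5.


Via rank(M_{q-1}∘⋯∘M_p): M ≅ I[1,2], I[1,3], I[2,3], I[4,4], I[5,5]^2.
μ_θ-semistable layers: μ^(1)=3; μ^(2)=2; μ^(3)=-1/2; μ^(4)=-1; μ^(5)=-2

((0, 0, 0, 1, 0); (0, 0, 2, 0, 0); (2, 2, 0, 0, 0); (0, 1, 0, 0, 0); (0, 0, 0, 0, 2))


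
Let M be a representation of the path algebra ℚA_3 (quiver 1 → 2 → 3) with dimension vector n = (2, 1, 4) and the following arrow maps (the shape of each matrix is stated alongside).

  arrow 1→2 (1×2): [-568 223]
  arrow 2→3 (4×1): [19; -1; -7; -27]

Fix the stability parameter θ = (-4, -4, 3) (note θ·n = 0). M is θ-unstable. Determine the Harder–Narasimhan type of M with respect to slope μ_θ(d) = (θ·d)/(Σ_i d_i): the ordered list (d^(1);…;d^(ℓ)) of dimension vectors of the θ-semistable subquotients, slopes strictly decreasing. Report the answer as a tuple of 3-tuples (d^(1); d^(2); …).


Interval decomposition of M: I[1,1], I[1,3], I[3,3]^3.
HN type (ℓ=2): μ^(1)=3; μ^(2)=-4

((0, 0, 4); (2, 1, 0))


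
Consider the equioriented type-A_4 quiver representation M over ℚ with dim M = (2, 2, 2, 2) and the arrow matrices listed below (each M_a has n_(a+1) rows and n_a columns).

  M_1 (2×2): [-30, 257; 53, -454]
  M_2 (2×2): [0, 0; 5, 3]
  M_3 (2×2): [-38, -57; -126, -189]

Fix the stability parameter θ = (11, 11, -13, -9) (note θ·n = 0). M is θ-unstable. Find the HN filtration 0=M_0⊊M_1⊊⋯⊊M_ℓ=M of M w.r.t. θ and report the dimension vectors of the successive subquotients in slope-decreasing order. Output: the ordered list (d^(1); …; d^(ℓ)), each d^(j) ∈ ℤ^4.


Via rank(M_{q-1}∘⋯∘M_p): M ≅ I[1,2], I[1,4], I[3,3], I[4,4].
μ_θ-semistable layers: μ^(1)=11; μ^(2)=0; μ^(3)=-9; μ^(4)=-13

((1, 1, 0, 0); (1, 1, 1, 1); (0, 0, 0, 1); (0, 0, 1, 0))


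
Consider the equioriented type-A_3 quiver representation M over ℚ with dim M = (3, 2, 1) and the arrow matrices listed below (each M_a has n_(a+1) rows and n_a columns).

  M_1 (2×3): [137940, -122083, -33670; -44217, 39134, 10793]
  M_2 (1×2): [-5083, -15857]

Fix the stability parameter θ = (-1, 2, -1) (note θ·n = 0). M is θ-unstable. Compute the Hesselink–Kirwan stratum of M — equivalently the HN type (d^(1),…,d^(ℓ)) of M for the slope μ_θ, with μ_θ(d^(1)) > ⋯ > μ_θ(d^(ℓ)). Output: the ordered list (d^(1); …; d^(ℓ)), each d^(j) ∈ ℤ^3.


Barcode: M ≅ I[1,1], I[1,2], I[1,3]. HN layers by μ_θ (3 steps, strictly decreasing):
  μ^(1)=2; μ^(2)=1/2; μ^(3)=-1

((0, 1, 0); (0, 1, 1); (3, 0, 0))


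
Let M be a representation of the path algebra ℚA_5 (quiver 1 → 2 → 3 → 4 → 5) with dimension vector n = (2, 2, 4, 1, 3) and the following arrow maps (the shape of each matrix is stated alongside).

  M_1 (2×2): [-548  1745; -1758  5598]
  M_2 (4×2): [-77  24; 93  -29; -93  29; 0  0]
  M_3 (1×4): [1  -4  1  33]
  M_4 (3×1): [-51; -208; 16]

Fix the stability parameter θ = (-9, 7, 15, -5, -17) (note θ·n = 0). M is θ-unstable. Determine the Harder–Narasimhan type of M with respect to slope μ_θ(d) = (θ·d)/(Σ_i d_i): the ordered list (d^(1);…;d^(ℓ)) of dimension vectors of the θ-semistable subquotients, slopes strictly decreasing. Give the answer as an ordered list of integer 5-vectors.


Barcode: M ≅ I[1,3], I[1,5], I[3,3]^2, I[5,5]^2. HN layers by μ_θ (5 steps, strictly decreasing):
  μ^(1)=15; μ^(2)=7; μ^(3)=0; μ^(4)=-9; μ^(5)=-17

((0, 0, 3, 0, 0); (0, 1, 0, 0, 0); (0, 1, 1, 1, 1); (2, 0, 0, 0, 0); (0, 0, 0, 0, 2))


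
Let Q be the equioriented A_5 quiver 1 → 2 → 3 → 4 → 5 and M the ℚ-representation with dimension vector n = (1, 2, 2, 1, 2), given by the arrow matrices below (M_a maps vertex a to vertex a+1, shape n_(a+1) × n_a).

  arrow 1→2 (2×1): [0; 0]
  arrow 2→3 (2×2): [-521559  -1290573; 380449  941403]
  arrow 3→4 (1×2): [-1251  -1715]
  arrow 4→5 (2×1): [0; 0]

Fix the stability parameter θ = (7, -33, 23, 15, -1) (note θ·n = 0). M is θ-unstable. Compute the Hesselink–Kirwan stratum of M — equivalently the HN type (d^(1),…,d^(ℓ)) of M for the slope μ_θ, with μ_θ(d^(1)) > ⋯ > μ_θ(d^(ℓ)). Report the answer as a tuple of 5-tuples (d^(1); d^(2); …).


Interval decomposition of M: I[1,1], I[2,2], I[2,4], I[3,3], I[5,5]^2.
HN type (ℓ=5): μ^(1)=23; μ^(2)=19; μ^(3)=7; μ^(4)=-1; μ^(5)=-33

((0, 0, 1, 0, 0); (0, 0, 1, 1, 0); (1, 0, 0, 0, 0); (0, 0, 0, 0, 2); (0, 2, 0, 0, 0))


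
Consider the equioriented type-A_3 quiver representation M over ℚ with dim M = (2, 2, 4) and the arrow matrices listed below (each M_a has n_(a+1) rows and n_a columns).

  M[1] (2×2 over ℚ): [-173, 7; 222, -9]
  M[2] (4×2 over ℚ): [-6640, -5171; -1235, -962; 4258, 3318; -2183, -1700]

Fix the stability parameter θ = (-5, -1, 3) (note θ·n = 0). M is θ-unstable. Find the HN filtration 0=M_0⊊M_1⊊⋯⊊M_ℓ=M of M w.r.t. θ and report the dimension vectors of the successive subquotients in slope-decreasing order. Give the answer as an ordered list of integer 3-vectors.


Barcode: M ≅ I[1,3]^2, I[3,3]^2. HN layers by μ_θ (3 steps, strictly decreasing):
  μ^(1)=3; μ^(2)=-1; μ^(3)=-5

((0, 0, 4); (0, 2, 0); (2, 0, 0))


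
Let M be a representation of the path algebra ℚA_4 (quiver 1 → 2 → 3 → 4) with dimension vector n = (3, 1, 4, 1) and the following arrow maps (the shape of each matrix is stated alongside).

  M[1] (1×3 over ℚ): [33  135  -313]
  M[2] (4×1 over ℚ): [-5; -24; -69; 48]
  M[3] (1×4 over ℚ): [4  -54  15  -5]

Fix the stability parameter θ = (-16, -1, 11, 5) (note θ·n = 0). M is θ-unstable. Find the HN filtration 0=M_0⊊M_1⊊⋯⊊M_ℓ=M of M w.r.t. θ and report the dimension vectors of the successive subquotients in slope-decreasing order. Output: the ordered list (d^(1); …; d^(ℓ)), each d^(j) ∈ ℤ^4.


Barcode: M ≅ I[1,1]^2, I[1,4], I[3,3]^3. HN layers by μ_θ (4 steps, strictly decreasing):
  μ^(1)=11; μ^(2)=8; μ^(3)=-1; μ^(4)=-16

((0, 0, 3, 0); (0, 0, 1, 1); (0, 1, 0, 0); (3, 0, 0, 0))


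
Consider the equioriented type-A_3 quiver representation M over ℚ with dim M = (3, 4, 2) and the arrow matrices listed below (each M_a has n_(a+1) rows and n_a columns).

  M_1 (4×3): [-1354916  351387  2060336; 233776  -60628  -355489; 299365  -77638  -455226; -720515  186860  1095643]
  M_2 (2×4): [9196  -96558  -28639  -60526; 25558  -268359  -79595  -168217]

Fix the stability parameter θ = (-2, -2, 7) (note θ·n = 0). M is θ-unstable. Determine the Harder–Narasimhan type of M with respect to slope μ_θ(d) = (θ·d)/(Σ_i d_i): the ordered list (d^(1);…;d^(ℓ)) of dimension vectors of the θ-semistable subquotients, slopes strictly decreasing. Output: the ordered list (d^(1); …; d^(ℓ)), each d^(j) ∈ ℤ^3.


Via rank(M_{q-1}∘⋯∘M_p): M ≅ I[1,2], I[1,3]^2, I[2,2].
μ_θ-semistable layers: μ^(1)=7; μ^(2)=-2

((0, 0, 2); (3, 4, 0))


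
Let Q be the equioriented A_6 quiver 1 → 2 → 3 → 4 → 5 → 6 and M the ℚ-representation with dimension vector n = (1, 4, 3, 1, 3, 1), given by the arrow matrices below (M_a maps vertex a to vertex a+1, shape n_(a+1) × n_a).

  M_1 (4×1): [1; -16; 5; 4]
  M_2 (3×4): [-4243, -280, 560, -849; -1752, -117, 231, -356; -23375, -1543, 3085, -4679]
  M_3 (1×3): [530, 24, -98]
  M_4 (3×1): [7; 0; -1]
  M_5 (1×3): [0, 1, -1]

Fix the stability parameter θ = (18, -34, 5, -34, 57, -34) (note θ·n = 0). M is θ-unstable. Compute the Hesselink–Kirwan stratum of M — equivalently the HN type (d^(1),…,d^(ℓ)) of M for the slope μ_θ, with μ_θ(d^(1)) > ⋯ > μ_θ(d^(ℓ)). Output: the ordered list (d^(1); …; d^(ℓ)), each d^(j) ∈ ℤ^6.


Via rank(M_{q-1}∘⋯∘M_p): M ≅ I[1,6], I[2,2], I[2,3]^2, I[5,5]^2.
μ_θ-semistable layers: μ^(1)=57; μ^(2)=23/2; μ^(3)=5; μ^(4)=-45/4; μ^(5)=-34

((0, 0, 0, 0, 2, 0); (0, 0, 0, 0, 1, 1); (0, 0, 2, 0, 0, 0); (1, 1, 1, 1, 0, 0); (0, 3, 0, 0, 0, 0))


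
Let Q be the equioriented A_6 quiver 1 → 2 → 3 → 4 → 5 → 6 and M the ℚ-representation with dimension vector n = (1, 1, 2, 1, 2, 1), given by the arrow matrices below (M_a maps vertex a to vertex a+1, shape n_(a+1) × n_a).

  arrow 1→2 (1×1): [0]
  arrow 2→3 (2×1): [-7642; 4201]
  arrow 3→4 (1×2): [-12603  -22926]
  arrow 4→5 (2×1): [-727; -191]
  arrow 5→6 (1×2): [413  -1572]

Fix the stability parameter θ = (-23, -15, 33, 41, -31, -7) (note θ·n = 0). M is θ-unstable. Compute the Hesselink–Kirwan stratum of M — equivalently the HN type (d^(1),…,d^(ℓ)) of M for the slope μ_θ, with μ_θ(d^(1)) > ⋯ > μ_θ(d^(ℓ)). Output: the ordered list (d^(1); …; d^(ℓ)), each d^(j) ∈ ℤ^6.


Barcode: M ≅ I[1,1], I[2,3], I[3,6], I[5,5]. HN layers by μ_θ (5 steps, strictly decreasing):
  μ^(1)=33; μ^(2)=9; μ^(3)=-15; μ^(4)=-23; μ^(5)=-31

((0, 0, 1, 0, 0, 0); (0, 0, 1, 1, 1, 1); (0, 1, 0, 0, 0, 0); (1, 0, 0, 0, 0, 0); (0, 0, 0, 0, 1, 0))


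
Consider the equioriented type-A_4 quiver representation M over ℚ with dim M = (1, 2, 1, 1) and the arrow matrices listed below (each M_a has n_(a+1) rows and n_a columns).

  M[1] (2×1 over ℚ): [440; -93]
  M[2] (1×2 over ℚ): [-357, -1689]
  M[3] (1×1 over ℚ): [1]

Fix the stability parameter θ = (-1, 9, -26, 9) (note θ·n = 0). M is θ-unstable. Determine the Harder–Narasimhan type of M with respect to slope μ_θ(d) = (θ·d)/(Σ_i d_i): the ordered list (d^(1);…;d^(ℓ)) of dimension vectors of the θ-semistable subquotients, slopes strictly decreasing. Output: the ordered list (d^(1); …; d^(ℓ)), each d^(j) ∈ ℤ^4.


Interval decomposition of M: I[1,4], I[2,2].
HN type (ℓ=2): μ^(1)=9; μ^(2)=-6

((0, 1, 0, 1); (1, 1, 1, 0))


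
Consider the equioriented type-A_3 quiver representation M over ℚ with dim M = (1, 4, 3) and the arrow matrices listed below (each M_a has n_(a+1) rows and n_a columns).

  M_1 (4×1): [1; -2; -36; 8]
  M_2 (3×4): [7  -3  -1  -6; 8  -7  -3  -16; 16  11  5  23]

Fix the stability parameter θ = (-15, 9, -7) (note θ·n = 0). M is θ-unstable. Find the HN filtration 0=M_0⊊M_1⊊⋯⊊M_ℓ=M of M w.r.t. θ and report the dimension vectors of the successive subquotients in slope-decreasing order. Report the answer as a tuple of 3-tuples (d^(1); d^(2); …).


Via rank(M_{q-1}∘⋯∘M_p): M ≅ I[1,3], I[2,2], I[2,3]^2.
μ_θ-semistable layers: μ^(1)=9; μ^(2)=1; μ^(3)=-15

((0, 1, 0); (0, 3, 3); (1, 0, 0))


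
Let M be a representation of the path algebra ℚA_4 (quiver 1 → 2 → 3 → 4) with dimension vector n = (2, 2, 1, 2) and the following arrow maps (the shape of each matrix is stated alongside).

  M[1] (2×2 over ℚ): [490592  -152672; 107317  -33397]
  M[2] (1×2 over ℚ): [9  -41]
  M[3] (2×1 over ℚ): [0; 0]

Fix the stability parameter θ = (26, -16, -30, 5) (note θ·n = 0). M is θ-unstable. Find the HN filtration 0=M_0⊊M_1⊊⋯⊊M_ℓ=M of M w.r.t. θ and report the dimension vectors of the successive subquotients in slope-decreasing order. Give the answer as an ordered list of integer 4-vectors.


Interval decomposition of M: I[1,1], I[1,3], I[2,2], I[4,4]^2.
HN type (ℓ=4): μ^(1)=26; μ^(2)=5; μ^(3)=-20/3; μ^(4)=-16

((1, 0, 0, 0); (0, 0, 0, 2); (1, 1, 1, 0); (0, 1, 0, 0))


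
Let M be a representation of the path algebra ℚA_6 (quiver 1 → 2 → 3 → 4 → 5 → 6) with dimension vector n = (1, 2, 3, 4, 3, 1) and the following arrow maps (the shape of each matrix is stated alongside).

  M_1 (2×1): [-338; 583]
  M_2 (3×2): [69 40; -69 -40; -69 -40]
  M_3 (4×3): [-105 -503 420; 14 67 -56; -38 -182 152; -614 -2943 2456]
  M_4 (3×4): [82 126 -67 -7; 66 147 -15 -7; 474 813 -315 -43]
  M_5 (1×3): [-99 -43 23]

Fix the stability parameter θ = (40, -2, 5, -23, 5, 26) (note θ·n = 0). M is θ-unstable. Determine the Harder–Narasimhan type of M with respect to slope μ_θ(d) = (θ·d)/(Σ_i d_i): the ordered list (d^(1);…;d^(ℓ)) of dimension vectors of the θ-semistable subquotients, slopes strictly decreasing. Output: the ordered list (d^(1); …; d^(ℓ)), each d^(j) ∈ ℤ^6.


Barcode: M ≅ I[1,6], I[2,2], I[3,3], I[3,4], I[4,4], I[4,5], I[5,5]. HN layers by μ_θ (5 steps, strictly decreasing):
  μ^(1)=26; μ^(2)=5; μ^(3)=-2; μ^(4)=-9; μ^(5)=-23

((0, 0, 0, 0, 0, 1); (1, 1, 2, 1, 3, 0); (0, 1, 0, 0, 0, 0); (0, 0, 1, 1, 0, 0); (0, 0, 0, 2, 0, 0))


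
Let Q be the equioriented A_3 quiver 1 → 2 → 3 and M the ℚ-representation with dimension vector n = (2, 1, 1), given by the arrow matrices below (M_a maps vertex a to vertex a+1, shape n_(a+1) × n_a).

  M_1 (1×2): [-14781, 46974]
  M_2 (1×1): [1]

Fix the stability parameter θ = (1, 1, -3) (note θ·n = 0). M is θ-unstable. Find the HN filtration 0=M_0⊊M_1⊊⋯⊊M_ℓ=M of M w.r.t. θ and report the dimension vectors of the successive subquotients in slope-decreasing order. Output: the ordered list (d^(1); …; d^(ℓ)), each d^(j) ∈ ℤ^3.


Barcode: M ≅ I[1,1], I[1,3]. HN layers by μ_θ (2 steps, strictly decreasing):
  μ^(1)=1; μ^(2)=-1/3

((1, 0, 0); (1, 1, 1))


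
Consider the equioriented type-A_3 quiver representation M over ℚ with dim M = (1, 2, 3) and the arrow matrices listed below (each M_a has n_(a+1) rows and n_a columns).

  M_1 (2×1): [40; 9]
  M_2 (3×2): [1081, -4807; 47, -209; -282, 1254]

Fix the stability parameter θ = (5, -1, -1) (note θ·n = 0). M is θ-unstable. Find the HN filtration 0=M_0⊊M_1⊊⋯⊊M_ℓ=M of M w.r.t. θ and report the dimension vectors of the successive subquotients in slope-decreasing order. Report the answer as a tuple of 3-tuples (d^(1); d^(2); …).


Barcode: M ≅ I[1,3], I[2,2], I[3,3]^2. HN layers by μ_θ (2 steps, strictly decreasing):
  μ^(1)=1; μ^(2)=-1

((1, 1, 1); (0, 1, 2))


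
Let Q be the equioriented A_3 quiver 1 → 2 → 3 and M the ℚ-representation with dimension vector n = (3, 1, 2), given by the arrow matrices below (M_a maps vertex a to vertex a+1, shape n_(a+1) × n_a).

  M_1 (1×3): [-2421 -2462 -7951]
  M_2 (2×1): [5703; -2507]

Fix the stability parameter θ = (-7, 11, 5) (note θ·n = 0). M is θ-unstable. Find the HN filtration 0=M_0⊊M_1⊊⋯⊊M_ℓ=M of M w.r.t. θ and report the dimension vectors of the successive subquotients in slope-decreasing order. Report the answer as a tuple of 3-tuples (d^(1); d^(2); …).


Interval decomposition of M: I[1,1]^2, I[1,3], I[3,3].
HN type (ℓ=3): μ^(1)=8; μ^(2)=5; μ^(3)=-7

((0, 1, 1); (0, 0, 1); (3, 0, 0))


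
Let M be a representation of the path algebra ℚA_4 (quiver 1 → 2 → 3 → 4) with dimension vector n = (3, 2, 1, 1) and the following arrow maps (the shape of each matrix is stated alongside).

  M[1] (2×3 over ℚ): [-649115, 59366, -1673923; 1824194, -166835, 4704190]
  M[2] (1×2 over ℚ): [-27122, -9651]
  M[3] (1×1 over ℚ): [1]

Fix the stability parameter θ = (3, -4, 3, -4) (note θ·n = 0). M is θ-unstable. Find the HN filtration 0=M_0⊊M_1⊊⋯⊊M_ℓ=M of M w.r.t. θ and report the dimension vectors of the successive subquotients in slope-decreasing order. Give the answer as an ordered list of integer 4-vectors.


Barcode: M ≅ I[1,1], I[1,2], I[1,4]. HN layers by μ_θ (2 steps, strictly decreasing):
  μ^(1)=3; μ^(2)=-1/2

((1, 0, 0, 0); (2, 2, 1, 1))


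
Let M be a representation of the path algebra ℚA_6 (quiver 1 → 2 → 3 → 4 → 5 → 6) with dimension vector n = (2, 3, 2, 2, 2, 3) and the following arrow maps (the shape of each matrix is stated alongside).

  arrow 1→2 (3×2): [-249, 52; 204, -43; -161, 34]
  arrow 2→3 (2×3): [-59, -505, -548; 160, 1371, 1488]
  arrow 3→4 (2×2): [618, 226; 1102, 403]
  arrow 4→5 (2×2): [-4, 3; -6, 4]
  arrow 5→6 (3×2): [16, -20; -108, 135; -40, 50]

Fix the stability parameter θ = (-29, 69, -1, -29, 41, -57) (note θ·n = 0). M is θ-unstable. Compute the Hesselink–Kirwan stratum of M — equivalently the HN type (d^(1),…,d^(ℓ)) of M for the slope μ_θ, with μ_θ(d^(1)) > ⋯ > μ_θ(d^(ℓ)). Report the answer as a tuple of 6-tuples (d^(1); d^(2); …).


Barcode: M ≅ I[1,5], I[1,6], I[2,2], I[6,6]^2. HN layers by μ_θ (6 steps, strictly decreasing):
  μ^(1)=69; μ^(2)=41; μ^(3)=13; μ^(4)=23/5; μ^(5)=-29; μ^(6)=-57

((0, 1, 0, 0, 0, 0); (0, 0, 0, 0, 1, 0); (0, 1, 1, 1, 0, 0); (0, 1, 1, 1, 1, 1); (2, 0, 0, 0, 0, 0); (0, 0, 0, 0, 0, 2))
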